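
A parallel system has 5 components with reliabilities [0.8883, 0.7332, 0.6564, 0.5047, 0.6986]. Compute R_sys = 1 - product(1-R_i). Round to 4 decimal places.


Components: [0.8883, 0.7332, 0.6564, 0.5047, 0.6986]
(1 - 0.8883) = 0.1117, running product = 0.1117
(1 - 0.7332) = 0.2668, running product = 0.0298
(1 - 0.6564) = 0.3436, running product = 0.0102
(1 - 0.5047) = 0.4953, running product = 0.0051
(1 - 0.6986) = 0.3014, running product = 0.0015
Product of (1-R_i) = 0.0015
R_sys = 1 - 0.0015 = 0.9985

0.9985


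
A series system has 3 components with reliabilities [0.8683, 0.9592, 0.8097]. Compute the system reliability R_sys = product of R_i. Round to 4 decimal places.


Components: [0.8683, 0.9592, 0.8097]
After component 1 (R=0.8683): product = 0.8683
After component 2 (R=0.9592): product = 0.8329
After component 3 (R=0.8097): product = 0.6744
R_sys = 0.6744

0.6744


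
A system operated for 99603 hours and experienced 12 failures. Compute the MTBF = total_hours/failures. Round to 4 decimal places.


total_hours = 99603
failures = 12
MTBF = 99603 / 12
MTBF = 8300.25

8300.25


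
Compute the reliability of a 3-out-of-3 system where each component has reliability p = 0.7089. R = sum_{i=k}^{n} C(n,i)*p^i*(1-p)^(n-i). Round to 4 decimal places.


k = 3, n = 3, p = 0.7089
i=3: C(3,3)=1 * 0.7089^3 * 0.2911^0 = 0.3563
R = sum of terms = 0.3563

0.3563


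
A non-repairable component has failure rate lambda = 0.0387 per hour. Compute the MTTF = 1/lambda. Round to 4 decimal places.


lambda = 0.0387
MTTF = 1 / 0.0387
MTTF = 25.8398

25.8398


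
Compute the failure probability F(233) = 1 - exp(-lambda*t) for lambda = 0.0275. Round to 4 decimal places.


lambda = 0.0275, t = 233
lambda * t = 6.4075
exp(-6.4075) = 0.0016
F(t) = 1 - 0.0016
F(t) = 0.9984

0.9984


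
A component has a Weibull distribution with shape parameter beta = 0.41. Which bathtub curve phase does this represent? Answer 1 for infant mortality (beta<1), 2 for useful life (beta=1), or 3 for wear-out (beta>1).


beta = 0.41
Compare beta to 1:
beta < 1 => infant mortality (phase 1)
beta = 1 => useful life (phase 2)
beta > 1 => wear-out (phase 3)
Since beta = 0.41, this is infant mortality (decreasing failure rate)
Phase = 1

1


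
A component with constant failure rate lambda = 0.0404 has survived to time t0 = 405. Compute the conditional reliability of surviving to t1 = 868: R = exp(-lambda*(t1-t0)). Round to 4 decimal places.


lambda = 0.0404
t0 = 405, t1 = 868
t1 - t0 = 463
lambda * (t1-t0) = 0.0404 * 463 = 18.7052
R = exp(-18.7052)
R = 0.0

0.0


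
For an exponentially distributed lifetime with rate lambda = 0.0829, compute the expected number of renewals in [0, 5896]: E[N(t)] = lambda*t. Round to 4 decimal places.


lambda = 0.0829
t = 5896
E[N(t)] = lambda * t
E[N(t)] = 0.0829 * 5896
E[N(t)] = 488.7784

488.7784


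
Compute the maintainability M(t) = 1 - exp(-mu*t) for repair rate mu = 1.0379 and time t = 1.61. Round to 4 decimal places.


mu = 1.0379, t = 1.61
mu * t = 1.0379 * 1.61 = 1.671
exp(-1.671) = 0.1881
M(t) = 1 - 0.1881
M(t) = 0.8119

0.8119


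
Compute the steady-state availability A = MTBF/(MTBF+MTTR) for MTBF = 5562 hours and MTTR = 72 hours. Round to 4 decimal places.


MTBF = 5562
MTTR = 72
MTBF + MTTR = 5634
A = 5562 / 5634
A = 0.9872

0.9872


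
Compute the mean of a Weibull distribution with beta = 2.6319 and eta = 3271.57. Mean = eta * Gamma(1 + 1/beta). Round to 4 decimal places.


beta = 2.6319, eta = 3271.57
1/beta = 0.38
1 + 1/beta = 1.38
Gamma(1.38) = 0.8885
Mean = 3271.57 * 0.8885
Mean = 2906.9225

2906.9225


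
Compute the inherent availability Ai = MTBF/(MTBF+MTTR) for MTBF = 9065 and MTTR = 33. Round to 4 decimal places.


MTBF = 9065
MTTR = 33
MTBF + MTTR = 9098
Ai = 9065 / 9098
Ai = 0.9964

0.9964


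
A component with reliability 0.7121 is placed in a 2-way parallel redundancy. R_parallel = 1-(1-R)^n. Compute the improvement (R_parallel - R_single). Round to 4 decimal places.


R_single = 0.7121, n = 2
1 - R_single = 0.2879
(1 - R_single)^n = 0.2879^2 = 0.0829
R_parallel = 1 - 0.0829 = 0.9171
Improvement = 0.9171 - 0.7121
Improvement = 0.205

0.205


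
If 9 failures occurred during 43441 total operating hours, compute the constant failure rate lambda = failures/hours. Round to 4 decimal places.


failures = 9
total_hours = 43441
lambda = 9 / 43441
lambda = 0.0002

0.0002


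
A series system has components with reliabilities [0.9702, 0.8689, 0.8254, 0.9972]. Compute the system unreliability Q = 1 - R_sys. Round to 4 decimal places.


Components: [0.9702, 0.8689, 0.8254, 0.9972]
After component 1: product = 0.9702
After component 2: product = 0.843
After component 3: product = 0.6958
After component 4: product = 0.6939
R_sys = 0.6939
Q = 1 - 0.6939 = 0.3061

0.3061


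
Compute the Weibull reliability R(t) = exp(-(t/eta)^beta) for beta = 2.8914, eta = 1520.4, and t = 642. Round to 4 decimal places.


beta = 2.8914, eta = 1520.4, t = 642
t/eta = 642 / 1520.4 = 0.4223
(t/eta)^beta = 0.4223^2.8914 = 0.0827
R(t) = exp(-0.0827)
R(t) = 0.9206

0.9206


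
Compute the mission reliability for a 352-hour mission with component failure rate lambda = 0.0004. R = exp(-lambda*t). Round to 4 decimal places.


lambda = 0.0004
mission_time = 352
lambda * t = 0.0004 * 352 = 0.1408
R = exp(-0.1408)
R = 0.8687

0.8687


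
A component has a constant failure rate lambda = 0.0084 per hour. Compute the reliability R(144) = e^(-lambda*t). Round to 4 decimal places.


lambda = 0.0084
t = 144
lambda * t = 1.2096
R(t) = e^(-1.2096)
R(t) = 0.2983

0.2983


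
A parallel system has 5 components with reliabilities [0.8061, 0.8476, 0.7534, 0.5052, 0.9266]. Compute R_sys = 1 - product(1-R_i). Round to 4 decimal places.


Components: [0.8061, 0.8476, 0.7534, 0.5052, 0.9266]
(1 - 0.8061) = 0.1939, running product = 0.1939
(1 - 0.8476) = 0.1524, running product = 0.0296
(1 - 0.7534) = 0.2466, running product = 0.0073
(1 - 0.5052) = 0.4948, running product = 0.0036
(1 - 0.9266) = 0.0734, running product = 0.0003
Product of (1-R_i) = 0.0003
R_sys = 1 - 0.0003 = 0.9997

0.9997


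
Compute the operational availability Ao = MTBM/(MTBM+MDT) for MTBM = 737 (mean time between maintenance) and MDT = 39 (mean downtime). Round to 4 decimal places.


MTBM = 737
MDT = 39
MTBM + MDT = 776
Ao = 737 / 776
Ao = 0.9497

0.9497


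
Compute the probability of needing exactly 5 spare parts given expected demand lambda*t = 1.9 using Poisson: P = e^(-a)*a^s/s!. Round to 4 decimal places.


a = 1.9, s = 5
e^(-a) = e^(-1.9) = 0.1496
a^s = 1.9^5 = 24.761
s! = 120
P = 0.1496 * 24.761 / 120
P = 0.0309

0.0309


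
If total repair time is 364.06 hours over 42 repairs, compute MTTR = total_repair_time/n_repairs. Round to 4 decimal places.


total_repair_time = 364.06
n_repairs = 42
MTTR = 364.06 / 42
MTTR = 8.6681

8.6681


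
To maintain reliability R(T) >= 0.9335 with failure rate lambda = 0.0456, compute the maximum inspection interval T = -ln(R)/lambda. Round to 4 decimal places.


R_target = 0.9335
lambda = 0.0456
-ln(0.9335) = 0.0688
T = 0.0688 / 0.0456
T = 1.5091

1.5091


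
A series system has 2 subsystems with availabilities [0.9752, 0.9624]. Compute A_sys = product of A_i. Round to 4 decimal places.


Subsystems: [0.9752, 0.9624]
After subsystem 1 (A=0.9752): product = 0.9752
After subsystem 2 (A=0.9624): product = 0.9385
A_sys = 0.9385

0.9385


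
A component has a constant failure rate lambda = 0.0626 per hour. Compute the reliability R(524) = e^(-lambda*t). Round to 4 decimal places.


lambda = 0.0626
t = 524
lambda * t = 32.8024
R(t) = e^(-32.8024)
R(t) = 0.0

0.0


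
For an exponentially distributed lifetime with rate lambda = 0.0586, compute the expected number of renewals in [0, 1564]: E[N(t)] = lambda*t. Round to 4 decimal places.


lambda = 0.0586
t = 1564
E[N(t)] = lambda * t
E[N(t)] = 0.0586 * 1564
E[N(t)] = 91.6504

91.6504


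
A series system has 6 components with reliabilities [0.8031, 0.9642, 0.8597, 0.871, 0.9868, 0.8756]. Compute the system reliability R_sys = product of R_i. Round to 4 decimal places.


Components: [0.8031, 0.9642, 0.8597, 0.871, 0.9868, 0.8756]
After component 1 (R=0.8031): product = 0.8031
After component 2 (R=0.9642): product = 0.7743
After component 3 (R=0.8597): product = 0.6657
After component 4 (R=0.871): product = 0.5798
After component 5 (R=0.9868): product = 0.5722
After component 6 (R=0.8756): product = 0.501
R_sys = 0.501

0.501


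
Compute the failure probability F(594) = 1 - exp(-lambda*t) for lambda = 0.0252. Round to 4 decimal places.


lambda = 0.0252, t = 594
lambda * t = 14.9688
exp(-14.9688) = 0.0
F(t) = 1 - 0.0
F(t) = 1.0

1.0


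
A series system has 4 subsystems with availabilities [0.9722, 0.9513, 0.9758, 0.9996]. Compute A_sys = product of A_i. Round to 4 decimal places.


Subsystems: [0.9722, 0.9513, 0.9758, 0.9996]
After subsystem 1 (A=0.9722): product = 0.9722
After subsystem 2 (A=0.9513): product = 0.9249
After subsystem 3 (A=0.9758): product = 0.9025
After subsystem 4 (A=0.9996): product = 0.9021
A_sys = 0.9021

0.9021


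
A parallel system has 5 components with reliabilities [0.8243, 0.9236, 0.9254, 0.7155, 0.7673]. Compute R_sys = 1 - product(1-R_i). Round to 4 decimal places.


Components: [0.8243, 0.9236, 0.9254, 0.7155, 0.7673]
(1 - 0.8243) = 0.1757, running product = 0.1757
(1 - 0.9236) = 0.0764, running product = 0.0134
(1 - 0.9254) = 0.0746, running product = 0.001
(1 - 0.7155) = 0.2845, running product = 0.0003
(1 - 0.7673) = 0.2327, running product = 0.0001
Product of (1-R_i) = 0.0001
R_sys = 1 - 0.0001 = 0.9999

0.9999


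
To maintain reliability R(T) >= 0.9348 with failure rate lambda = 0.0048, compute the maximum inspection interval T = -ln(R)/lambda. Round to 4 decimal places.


R_target = 0.9348
lambda = 0.0048
-ln(0.9348) = 0.0674
T = 0.0674 / 0.0048
T = 14.0464

14.0464


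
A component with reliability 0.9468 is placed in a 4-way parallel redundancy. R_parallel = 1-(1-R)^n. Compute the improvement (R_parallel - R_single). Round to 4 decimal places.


R_single = 0.9468, n = 4
1 - R_single = 0.0532
(1 - R_single)^n = 0.0532^4 = 0.0
R_parallel = 1 - 0.0 = 1.0
Improvement = 1.0 - 0.9468
Improvement = 0.0532

0.0532


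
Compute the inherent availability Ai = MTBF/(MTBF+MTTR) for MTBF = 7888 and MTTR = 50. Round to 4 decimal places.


MTBF = 7888
MTTR = 50
MTBF + MTTR = 7938
Ai = 7888 / 7938
Ai = 0.9937

0.9937


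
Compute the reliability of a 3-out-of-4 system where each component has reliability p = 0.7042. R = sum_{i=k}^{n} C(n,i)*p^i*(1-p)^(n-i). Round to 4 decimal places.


k = 3, n = 4, p = 0.7042
i=3: C(4,3)=4 * 0.7042^3 * 0.2958^1 = 0.4132
i=4: C(4,4)=1 * 0.7042^4 * 0.2958^0 = 0.2459
R = sum of terms = 0.6591

0.6591


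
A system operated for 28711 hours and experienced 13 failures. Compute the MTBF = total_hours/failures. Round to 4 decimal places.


total_hours = 28711
failures = 13
MTBF = 28711 / 13
MTBF = 2208.5385

2208.5385


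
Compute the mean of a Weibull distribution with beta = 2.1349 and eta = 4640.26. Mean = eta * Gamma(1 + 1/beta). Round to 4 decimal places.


beta = 2.1349, eta = 4640.26
1/beta = 0.4684
1 + 1/beta = 1.4684
Gamma(1.4684) = 0.8856
Mean = 4640.26 * 0.8856
Mean = 4109.5201

4109.5201


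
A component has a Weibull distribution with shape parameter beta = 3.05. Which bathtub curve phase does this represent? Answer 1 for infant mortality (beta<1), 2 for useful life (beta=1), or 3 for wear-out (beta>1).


beta = 3.05
Compare beta to 1:
beta < 1 => infant mortality (phase 1)
beta = 1 => useful life (phase 2)
beta > 1 => wear-out (phase 3)
Since beta = 3.05, this is wear-out (increasing failure rate)
Phase = 3

3


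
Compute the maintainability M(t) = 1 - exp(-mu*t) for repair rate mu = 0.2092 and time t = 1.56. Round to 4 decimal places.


mu = 0.2092, t = 1.56
mu * t = 0.2092 * 1.56 = 0.3264
exp(-0.3264) = 0.7216
M(t) = 1 - 0.7216
M(t) = 0.2784

0.2784


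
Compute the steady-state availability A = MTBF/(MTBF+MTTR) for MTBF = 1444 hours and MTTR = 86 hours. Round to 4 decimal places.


MTBF = 1444
MTTR = 86
MTBF + MTTR = 1530
A = 1444 / 1530
A = 0.9438

0.9438


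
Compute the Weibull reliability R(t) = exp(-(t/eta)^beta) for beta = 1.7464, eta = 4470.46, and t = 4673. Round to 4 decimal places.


beta = 1.7464, eta = 4470.46, t = 4673
t/eta = 4673 / 4470.46 = 1.0453
(t/eta)^beta = 1.0453^1.7464 = 1.0805
R(t) = exp(-1.0805)
R(t) = 0.3394

0.3394


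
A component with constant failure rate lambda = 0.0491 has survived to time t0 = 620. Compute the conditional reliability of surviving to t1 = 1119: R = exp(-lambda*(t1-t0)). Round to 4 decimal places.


lambda = 0.0491
t0 = 620, t1 = 1119
t1 - t0 = 499
lambda * (t1-t0) = 0.0491 * 499 = 24.5009
R = exp(-24.5009)
R = 0.0

0.0


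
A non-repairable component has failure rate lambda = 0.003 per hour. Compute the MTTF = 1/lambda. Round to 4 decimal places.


lambda = 0.003
MTTF = 1 / 0.003
MTTF = 333.3333

333.3333


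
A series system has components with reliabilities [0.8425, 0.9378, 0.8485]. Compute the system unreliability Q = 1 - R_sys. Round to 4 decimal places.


Components: [0.8425, 0.9378, 0.8485]
After component 1: product = 0.8425
After component 2: product = 0.7901
After component 3: product = 0.6704
R_sys = 0.6704
Q = 1 - 0.6704 = 0.3296

0.3296


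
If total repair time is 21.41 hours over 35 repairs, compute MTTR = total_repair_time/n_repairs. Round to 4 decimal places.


total_repair_time = 21.41
n_repairs = 35
MTTR = 21.41 / 35
MTTR = 0.6117

0.6117


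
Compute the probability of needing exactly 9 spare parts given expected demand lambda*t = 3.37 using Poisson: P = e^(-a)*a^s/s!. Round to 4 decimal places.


a = 3.37, s = 9
e^(-a) = e^(-3.37) = 0.0344
a^s = 3.37^9 = 56062.0672
s! = 362880
P = 0.0344 * 56062.0672 / 362880
P = 0.0053

0.0053


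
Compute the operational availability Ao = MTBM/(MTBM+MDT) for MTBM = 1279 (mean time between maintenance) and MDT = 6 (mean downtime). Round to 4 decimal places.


MTBM = 1279
MDT = 6
MTBM + MDT = 1285
Ao = 1279 / 1285
Ao = 0.9953

0.9953


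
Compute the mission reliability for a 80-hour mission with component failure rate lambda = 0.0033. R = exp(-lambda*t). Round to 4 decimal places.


lambda = 0.0033
mission_time = 80
lambda * t = 0.0033 * 80 = 0.264
R = exp(-0.264)
R = 0.768

0.768


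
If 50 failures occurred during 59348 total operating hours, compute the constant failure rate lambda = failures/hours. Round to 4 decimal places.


failures = 50
total_hours = 59348
lambda = 50 / 59348
lambda = 0.0008

0.0008


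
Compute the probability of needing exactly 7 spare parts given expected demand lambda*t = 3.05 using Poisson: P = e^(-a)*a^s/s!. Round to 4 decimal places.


a = 3.05, s = 7
e^(-a) = e^(-3.05) = 0.0474
a^s = 3.05^7 = 2455.2678
s! = 5040
P = 0.0474 * 2455.2678 / 5040
P = 0.0231

0.0231


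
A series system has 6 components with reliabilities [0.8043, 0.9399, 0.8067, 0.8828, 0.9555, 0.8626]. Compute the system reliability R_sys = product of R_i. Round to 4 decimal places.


Components: [0.8043, 0.9399, 0.8067, 0.8828, 0.9555, 0.8626]
After component 1 (R=0.8043): product = 0.8043
After component 2 (R=0.9399): product = 0.756
After component 3 (R=0.8067): product = 0.6098
After component 4 (R=0.8828): product = 0.5384
After component 5 (R=0.9555): product = 0.5144
After component 6 (R=0.8626): product = 0.4437
R_sys = 0.4437

0.4437


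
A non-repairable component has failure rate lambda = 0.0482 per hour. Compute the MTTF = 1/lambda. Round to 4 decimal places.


lambda = 0.0482
MTTF = 1 / 0.0482
MTTF = 20.7469

20.7469


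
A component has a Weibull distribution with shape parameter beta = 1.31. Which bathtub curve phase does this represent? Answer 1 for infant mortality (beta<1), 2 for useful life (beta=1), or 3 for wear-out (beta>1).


beta = 1.31
Compare beta to 1:
beta < 1 => infant mortality (phase 1)
beta = 1 => useful life (phase 2)
beta > 1 => wear-out (phase 3)
Since beta = 1.31, this is wear-out (increasing failure rate)
Phase = 3

3


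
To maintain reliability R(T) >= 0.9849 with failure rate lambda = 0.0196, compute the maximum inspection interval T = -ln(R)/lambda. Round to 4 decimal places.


R_target = 0.9849
lambda = 0.0196
-ln(0.9849) = 0.0152
T = 0.0152 / 0.0196
T = 0.7763

0.7763


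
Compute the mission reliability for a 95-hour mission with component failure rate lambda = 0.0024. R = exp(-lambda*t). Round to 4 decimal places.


lambda = 0.0024
mission_time = 95
lambda * t = 0.0024 * 95 = 0.228
R = exp(-0.228)
R = 0.7961

0.7961


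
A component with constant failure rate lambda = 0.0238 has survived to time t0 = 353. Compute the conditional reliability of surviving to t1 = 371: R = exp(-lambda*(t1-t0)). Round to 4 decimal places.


lambda = 0.0238
t0 = 353, t1 = 371
t1 - t0 = 18
lambda * (t1-t0) = 0.0238 * 18 = 0.4284
R = exp(-0.4284)
R = 0.6516

0.6516


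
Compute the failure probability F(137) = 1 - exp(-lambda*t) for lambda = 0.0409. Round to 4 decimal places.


lambda = 0.0409, t = 137
lambda * t = 5.6033
exp(-5.6033) = 0.0037
F(t) = 1 - 0.0037
F(t) = 0.9963

0.9963


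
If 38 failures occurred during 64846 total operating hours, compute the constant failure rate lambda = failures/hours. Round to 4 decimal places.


failures = 38
total_hours = 64846
lambda = 38 / 64846
lambda = 0.0006

0.0006


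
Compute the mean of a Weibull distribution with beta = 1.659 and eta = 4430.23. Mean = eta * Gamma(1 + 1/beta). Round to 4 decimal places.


beta = 1.659, eta = 4430.23
1/beta = 0.6028
1 + 1/beta = 1.6028
Gamma(1.6028) = 0.8938
Mean = 4430.23 * 0.8938
Mean = 3959.8753

3959.8753


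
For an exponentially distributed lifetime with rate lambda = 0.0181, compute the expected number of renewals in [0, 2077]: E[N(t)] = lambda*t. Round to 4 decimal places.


lambda = 0.0181
t = 2077
E[N(t)] = lambda * t
E[N(t)] = 0.0181 * 2077
E[N(t)] = 37.5937

37.5937


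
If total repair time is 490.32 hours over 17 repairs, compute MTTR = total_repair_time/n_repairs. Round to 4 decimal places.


total_repair_time = 490.32
n_repairs = 17
MTTR = 490.32 / 17
MTTR = 28.8424

28.8424


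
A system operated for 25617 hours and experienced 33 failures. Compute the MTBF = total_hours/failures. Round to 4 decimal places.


total_hours = 25617
failures = 33
MTBF = 25617 / 33
MTBF = 776.2727

776.2727


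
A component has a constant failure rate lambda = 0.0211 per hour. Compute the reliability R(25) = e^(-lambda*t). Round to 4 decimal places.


lambda = 0.0211
t = 25
lambda * t = 0.5275
R(t) = e^(-0.5275)
R(t) = 0.5901

0.5901


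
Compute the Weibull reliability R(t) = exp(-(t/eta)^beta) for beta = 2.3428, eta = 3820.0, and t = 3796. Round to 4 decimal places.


beta = 2.3428, eta = 3820.0, t = 3796
t/eta = 3796 / 3820.0 = 0.9937
(t/eta)^beta = 0.9937^2.3428 = 0.9853
R(t) = exp(-0.9853)
R(t) = 0.3733

0.3733


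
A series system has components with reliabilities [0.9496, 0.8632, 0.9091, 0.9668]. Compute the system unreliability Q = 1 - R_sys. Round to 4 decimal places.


Components: [0.9496, 0.8632, 0.9091, 0.9668]
After component 1: product = 0.9496
After component 2: product = 0.8197
After component 3: product = 0.7452
After component 4: product = 0.7204
R_sys = 0.7204
Q = 1 - 0.7204 = 0.2796

0.2796


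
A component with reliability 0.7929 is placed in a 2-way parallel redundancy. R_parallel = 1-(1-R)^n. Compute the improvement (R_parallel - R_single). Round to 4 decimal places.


R_single = 0.7929, n = 2
1 - R_single = 0.2071
(1 - R_single)^n = 0.2071^2 = 0.0429
R_parallel = 1 - 0.0429 = 0.9571
Improvement = 0.9571 - 0.7929
Improvement = 0.1642

0.1642


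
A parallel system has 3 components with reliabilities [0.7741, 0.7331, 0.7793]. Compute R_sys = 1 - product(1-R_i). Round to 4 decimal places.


Components: [0.7741, 0.7331, 0.7793]
(1 - 0.7741) = 0.2259, running product = 0.2259
(1 - 0.7331) = 0.2669, running product = 0.0603
(1 - 0.7793) = 0.2207, running product = 0.0133
Product of (1-R_i) = 0.0133
R_sys = 1 - 0.0133 = 0.9867

0.9867


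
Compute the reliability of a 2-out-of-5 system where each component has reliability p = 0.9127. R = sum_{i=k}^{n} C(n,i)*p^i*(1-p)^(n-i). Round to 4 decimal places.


k = 2, n = 5, p = 0.9127
i=2: C(5,2)=10 * 0.9127^2 * 0.0873^3 = 0.0055
i=3: C(5,3)=10 * 0.9127^3 * 0.0873^2 = 0.0579
i=4: C(5,4)=5 * 0.9127^4 * 0.0873^1 = 0.3029
i=5: C(5,5)=1 * 0.9127^5 * 0.0873^0 = 0.6333
R = sum of terms = 0.9997

0.9997


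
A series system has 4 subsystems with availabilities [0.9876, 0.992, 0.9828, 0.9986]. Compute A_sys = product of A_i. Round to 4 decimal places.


Subsystems: [0.9876, 0.992, 0.9828, 0.9986]
After subsystem 1 (A=0.9876): product = 0.9876
After subsystem 2 (A=0.992): product = 0.9797
After subsystem 3 (A=0.9828): product = 0.9628
After subsystem 4 (A=0.9986): product = 0.9615
A_sys = 0.9615

0.9615


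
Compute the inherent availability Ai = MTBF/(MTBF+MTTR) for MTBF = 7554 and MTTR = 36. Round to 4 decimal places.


MTBF = 7554
MTTR = 36
MTBF + MTTR = 7590
Ai = 7554 / 7590
Ai = 0.9953

0.9953


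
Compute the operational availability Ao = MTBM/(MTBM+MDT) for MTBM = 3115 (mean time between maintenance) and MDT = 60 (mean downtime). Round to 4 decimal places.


MTBM = 3115
MDT = 60
MTBM + MDT = 3175
Ao = 3115 / 3175
Ao = 0.9811

0.9811


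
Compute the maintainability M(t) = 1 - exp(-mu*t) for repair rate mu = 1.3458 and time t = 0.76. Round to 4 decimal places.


mu = 1.3458, t = 0.76
mu * t = 1.3458 * 0.76 = 1.0228
exp(-1.0228) = 0.3596
M(t) = 1 - 0.3596
M(t) = 0.6404

0.6404


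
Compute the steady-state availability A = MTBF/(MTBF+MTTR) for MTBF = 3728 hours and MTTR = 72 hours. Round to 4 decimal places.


MTBF = 3728
MTTR = 72
MTBF + MTTR = 3800
A = 3728 / 3800
A = 0.9811

0.9811


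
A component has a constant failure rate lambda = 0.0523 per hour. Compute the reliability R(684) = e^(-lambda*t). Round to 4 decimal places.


lambda = 0.0523
t = 684
lambda * t = 35.7732
R(t) = e^(-35.7732)
R(t) = 0.0

0.0


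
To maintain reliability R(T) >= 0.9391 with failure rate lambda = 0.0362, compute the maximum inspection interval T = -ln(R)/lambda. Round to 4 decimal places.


R_target = 0.9391
lambda = 0.0362
-ln(0.9391) = 0.0628
T = 0.0628 / 0.0362
T = 1.7357

1.7357


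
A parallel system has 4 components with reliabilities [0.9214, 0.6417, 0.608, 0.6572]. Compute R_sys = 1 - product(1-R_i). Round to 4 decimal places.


Components: [0.9214, 0.6417, 0.608, 0.6572]
(1 - 0.9214) = 0.0786, running product = 0.0786
(1 - 0.6417) = 0.3583, running product = 0.0282
(1 - 0.608) = 0.392, running product = 0.011
(1 - 0.6572) = 0.3428, running product = 0.0038
Product of (1-R_i) = 0.0038
R_sys = 1 - 0.0038 = 0.9962

0.9962


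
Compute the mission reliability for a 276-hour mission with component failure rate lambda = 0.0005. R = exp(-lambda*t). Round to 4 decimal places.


lambda = 0.0005
mission_time = 276
lambda * t = 0.0005 * 276 = 0.138
R = exp(-0.138)
R = 0.8711

0.8711


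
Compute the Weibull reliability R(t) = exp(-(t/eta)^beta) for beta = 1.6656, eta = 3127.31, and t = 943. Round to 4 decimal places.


beta = 1.6656, eta = 3127.31, t = 943
t/eta = 943 / 3127.31 = 0.3015
(t/eta)^beta = 0.3015^1.6656 = 0.1358
R(t) = exp(-0.1358)
R(t) = 0.873

0.873


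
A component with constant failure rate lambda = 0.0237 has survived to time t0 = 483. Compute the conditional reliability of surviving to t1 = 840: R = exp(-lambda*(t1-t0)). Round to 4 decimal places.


lambda = 0.0237
t0 = 483, t1 = 840
t1 - t0 = 357
lambda * (t1-t0) = 0.0237 * 357 = 8.4609
R = exp(-8.4609)
R = 0.0002

0.0002


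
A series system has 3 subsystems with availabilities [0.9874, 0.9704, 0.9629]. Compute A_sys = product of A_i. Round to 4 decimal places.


Subsystems: [0.9874, 0.9704, 0.9629]
After subsystem 1 (A=0.9874): product = 0.9874
After subsystem 2 (A=0.9704): product = 0.9582
After subsystem 3 (A=0.9629): product = 0.9226
A_sys = 0.9226

0.9226


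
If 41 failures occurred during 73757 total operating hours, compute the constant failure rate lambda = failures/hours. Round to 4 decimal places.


failures = 41
total_hours = 73757
lambda = 41 / 73757
lambda = 0.0006

0.0006


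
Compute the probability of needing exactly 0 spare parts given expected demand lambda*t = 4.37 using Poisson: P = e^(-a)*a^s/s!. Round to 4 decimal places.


a = 4.37, s = 0
e^(-a) = e^(-4.37) = 0.0127
a^s = 4.37^0 = 1.0
s! = 1
P = 0.0127 * 1.0 / 1
P = 0.0127

0.0127


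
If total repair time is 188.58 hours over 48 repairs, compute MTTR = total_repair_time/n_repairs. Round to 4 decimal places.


total_repair_time = 188.58
n_repairs = 48
MTTR = 188.58 / 48
MTTR = 3.9288

3.9288


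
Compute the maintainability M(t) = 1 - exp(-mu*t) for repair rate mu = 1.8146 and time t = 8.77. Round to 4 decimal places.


mu = 1.8146, t = 8.77
mu * t = 1.8146 * 8.77 = 15.914
exp(-15.914) = 0.0
M(t) = 1 - 0.0
M(t) = 1.0

1.0


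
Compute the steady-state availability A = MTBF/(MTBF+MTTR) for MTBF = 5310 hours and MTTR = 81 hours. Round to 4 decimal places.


MTBF = 5310
MTTR = 81
MTBF + MTTR = 5391
A = 5310 / 5391
A = 0.985

0.985


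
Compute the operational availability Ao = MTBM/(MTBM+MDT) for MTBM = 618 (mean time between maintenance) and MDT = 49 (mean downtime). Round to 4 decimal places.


MTBM = 618
MDT = 49
MTBM + MDT = 667
Ao = 618 / 667
Ao = 0.9265

0.9265


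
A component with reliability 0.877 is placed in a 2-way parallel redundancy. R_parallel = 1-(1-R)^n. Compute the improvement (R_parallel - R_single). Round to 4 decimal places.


R_single = 0.877, n = 2
1 - R_single = 0.123
(1 - R_single)^n = 0.123^2 = 0.0151
R_parallel = 1 - 0.0151 = 0.9849
Improvement = 0.9849 - 0.877
Improvement = 0.1079

0.1079


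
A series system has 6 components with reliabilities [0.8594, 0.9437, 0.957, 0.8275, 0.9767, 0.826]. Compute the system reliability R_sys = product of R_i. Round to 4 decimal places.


Components: [0.8594, 0.9437, 0.957, 0.8275, 0.9767, 0.826]
After component 1 (R=0.8594): product = 0.8594
After component 2 (R=0.9437): product = 0.811
After component 3 (R=0.957): product = 0.7761
After component 4 (R=0.8275): product = 0.6423
After component 5 (R=0.9767): product = 0.6273
After component 6 (R=0.826): product = 0.5181
R_sys = 0.5181

0.5181


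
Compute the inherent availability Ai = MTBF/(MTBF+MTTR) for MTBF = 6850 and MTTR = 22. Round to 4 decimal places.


MTBF = 6850
MTTR = 22
MTBF + MTTR = 6872
Ai = 6850 / 6872
Ai = 0.9968

0.9968


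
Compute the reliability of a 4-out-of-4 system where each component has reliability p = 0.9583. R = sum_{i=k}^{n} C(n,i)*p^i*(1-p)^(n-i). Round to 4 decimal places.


k = 4, n = 4, p = 0.9583
i=4: C(4,4)=1 * 0.9583^4 * 0.0417^0 = 0.8433
R = sum of terms = 0.8433

0.8433


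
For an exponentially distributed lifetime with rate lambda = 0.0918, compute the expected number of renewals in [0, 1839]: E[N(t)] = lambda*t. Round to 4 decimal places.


lambda = 0.0918
t = 1839
E[N(t)] = lambda * t
E[N(t)] = 0.0918 * 1839
E[N(t)] = 168.8202

168.8202


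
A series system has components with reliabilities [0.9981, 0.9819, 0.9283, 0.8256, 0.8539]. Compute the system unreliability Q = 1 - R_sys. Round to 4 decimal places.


Components: [0.9981, 0.9819, 0.9283, 0.8256, 0.8539]
After component 1: product = 0.9981
After component 2: product = 0.98
After component 3: product = 0.9098
After component 4: product = 0.7511
After component 5: product = 0.6414
R_sys = 0.6414
Q = 1 - 0.6414 = 0.3586

0.3586


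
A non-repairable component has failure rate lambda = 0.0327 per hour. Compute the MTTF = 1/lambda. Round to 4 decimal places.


lambda = 0.0327
MTTF = 1 / 0.0327
MTTF = 30.581

30.581


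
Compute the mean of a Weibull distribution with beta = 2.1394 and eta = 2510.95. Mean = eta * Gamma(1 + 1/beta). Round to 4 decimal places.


beta = 2.1394, eta = 2510.95
1/beta = 0.4674
1 + 1/beta = 1.4674
Gamma(1.4674) = 0.8856
Mean = 2510.95 * 0.8856
Mean = 2223.7413

2223.7413


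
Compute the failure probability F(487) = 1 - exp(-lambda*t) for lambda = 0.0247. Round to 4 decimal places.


lambda = 0.0247, t = 487
lambda * t = 12.0289
exp(-12.0289) = 0.0
F(t) = 1 - 0.0
F(t) = 1.0

1.0


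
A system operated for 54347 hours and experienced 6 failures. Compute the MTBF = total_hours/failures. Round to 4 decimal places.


total_hours = 54347
failures = 6
MTBF = 54347 / 6
MTBF = 9057.8333

9057.8333


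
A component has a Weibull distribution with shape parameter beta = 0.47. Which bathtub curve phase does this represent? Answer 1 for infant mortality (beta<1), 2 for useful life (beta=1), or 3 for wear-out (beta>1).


beta = 0.47
Compare beta to 1:
beta < 1 => infant mortality (phase 1)
beta = 1 => useful life (phase 2)
beta > 1 => wear-out (phase 3)
Since beta = 0.47, this is infant mortality (decreasing failure rate)
Phase = 1

1


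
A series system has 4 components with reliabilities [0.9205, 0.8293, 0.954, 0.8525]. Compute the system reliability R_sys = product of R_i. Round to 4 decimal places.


Components: [0.9205, 0.8293, 0.954, 0.8525]
After component 1 (R=0.9205): product = 0.9205
After component 2 (R=0.8293): product = 0.7634
After component 3 (R=0.954): product = 0.7283
After component 4 (R=0.8525): product = 0.6208
R_sys = 0.6208

0.6208


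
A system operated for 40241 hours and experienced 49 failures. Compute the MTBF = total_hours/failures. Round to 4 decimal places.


total_hours = 40241
failures = 49
MTBF = 40241 / 49
MTBF = 821.2449

821.2449


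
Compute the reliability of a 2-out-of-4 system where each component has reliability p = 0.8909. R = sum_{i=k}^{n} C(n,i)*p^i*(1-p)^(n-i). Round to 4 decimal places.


k = 2, n = 4, p = 0.8909
i=2: C(4,2)=6 * 0.8909^2 * 0.1091^2 = 0.0567
i=3: C(4,3)=4 * 0.8909^3 * 0.1091^1 = 0.3086
i=4: C(4,4)=1 * 0.8909^4 * 0.1091^0 = 0.63
R = sum of terms = 0.9952

0.9952


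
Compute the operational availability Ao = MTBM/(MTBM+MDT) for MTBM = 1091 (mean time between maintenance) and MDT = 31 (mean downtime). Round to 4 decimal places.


MTBM = 1091
MDT = 31
MTBM + MDT = 1122
Ao = 1091 / 1122
Ao = 0.9724

0.9724


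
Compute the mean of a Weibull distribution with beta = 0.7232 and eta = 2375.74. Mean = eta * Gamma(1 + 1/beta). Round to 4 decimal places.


beta = 0.7232, eta = 2375.74
1/beta = 1.3827
1 + 1/beta = 2.3827
Gamma(2.3827) = 1.2283
Mean = 2375.74 * 1.2283
Mean = 2918.2331

2918.2331


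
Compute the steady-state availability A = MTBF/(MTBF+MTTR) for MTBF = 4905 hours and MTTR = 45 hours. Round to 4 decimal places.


MTBF = 4905
MTTR = 45
MTBF + MTTR = 4950
A = 4905 / 4950
A = 0.9909

0.9909


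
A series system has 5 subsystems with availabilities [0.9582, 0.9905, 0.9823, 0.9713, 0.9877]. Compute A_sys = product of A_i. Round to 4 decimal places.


Subsystems: [0.9582, 0.9905, 0.9823, 0.9713, 0.9877]
After subsystem 1 (A=0.9582): product = 0.9582
After subsystem 2 (A=0.9905): product = 0.9491
After subsystem 3 (A=0.9823): product = 0.9323
After subsystem 4 (A=0.9713): product = 0.9055
After subsystem 5 (A=0.9877): product = 0.8944
A_sys = 0.8944

0.8944


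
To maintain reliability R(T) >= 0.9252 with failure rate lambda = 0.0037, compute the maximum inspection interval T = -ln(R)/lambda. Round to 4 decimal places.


R_target = 0.9252
lambda = 0.0037
-ln(0.9252) = 0.0777
T = 0.0777 / 0.0037
T = 21.0123

21.0123


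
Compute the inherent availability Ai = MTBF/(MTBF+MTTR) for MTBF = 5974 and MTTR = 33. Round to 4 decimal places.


MTBF = 5974
MTTR = 33
MTBF + MTTR = 6007
Ai = 5974 / 6007
Ai = 0.9945

0.9945


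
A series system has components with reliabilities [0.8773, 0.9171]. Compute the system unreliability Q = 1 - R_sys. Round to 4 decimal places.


Components: [0.8773, 0.9171]
After component 1: product = 0.8773
After component 2: product = 0.8046
R_sys = 0.8046
Q = 1 - 0.8046 = 0.1954

0.1954


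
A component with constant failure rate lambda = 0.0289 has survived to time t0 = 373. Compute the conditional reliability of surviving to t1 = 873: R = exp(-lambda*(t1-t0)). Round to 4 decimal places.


lambda = 0.0289
t0 = 373, t1 = 873
t1 - t0 = 500
lambda * (t1-t0) = 0.0289 * 500 = 14.45
R = exp(-14.45)
R = 0.0

0.0


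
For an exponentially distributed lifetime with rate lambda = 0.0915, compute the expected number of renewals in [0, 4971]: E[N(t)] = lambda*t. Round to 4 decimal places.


lambda = 0.0915
t = 4971
E[N(t)] = lambda * t
E[N(t)] = 0.0915 * 4971
E[N(t)] = 454.8465

454.8465


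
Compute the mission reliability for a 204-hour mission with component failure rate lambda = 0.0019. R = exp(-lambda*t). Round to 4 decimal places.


lambda = 0.0019
mission_time = 204
lambda * t = 0.0019 * 204 = 0.3876
R = exp(-0.3876)
R = 0.6787

0.6787


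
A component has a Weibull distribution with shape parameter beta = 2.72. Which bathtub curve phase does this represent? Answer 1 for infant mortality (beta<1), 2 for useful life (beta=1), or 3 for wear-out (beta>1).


beta = 2.72
Compare beta to 1:
beta < 1 => infant mortality (phase 1)
beta = 1 => useful life (phase 2)
beta > 1 => wear-out (phase 3)
Since beta = 2.72, this is wear-out (increasing failure rate)
Phase = 3

3


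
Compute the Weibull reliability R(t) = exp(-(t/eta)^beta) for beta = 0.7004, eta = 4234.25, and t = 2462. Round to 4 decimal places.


beta = 0.7004, eta = 4234.25, t = 2462
t/eta = 2462 / 4234.25 = 0.5814
(t/eta)^beta = 0.5814^0.7004 = 0.684
R(t) = exp(-0.684)
R(t) = 0.5046

0.5046


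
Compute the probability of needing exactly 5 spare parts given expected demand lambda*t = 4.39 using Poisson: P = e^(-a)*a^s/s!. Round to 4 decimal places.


a = 4.39, s = 5
e^(-a) = e^(-4.39) = 0.0124
a^s = 4.39^5 = 1630.5068
s! = 120
P = 0.0124 * 1630.5068 / 120
P = 0.1685

0.1685


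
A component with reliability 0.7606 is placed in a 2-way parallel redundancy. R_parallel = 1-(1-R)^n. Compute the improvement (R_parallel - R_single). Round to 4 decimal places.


R_single = 0.7606, n = 2
1 - R_single = 0.2394
(1 - R_single)^n = 0.2394^2 = 0.0573
R_parallel = 1 - 0.0573 = 0.9427
Improvement = 0.9427 - 0.7606
Improvement = 0.1821

0.1821


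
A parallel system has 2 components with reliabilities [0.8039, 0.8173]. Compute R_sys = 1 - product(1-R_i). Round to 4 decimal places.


Components: [0.8039, 0.8173]
(1 - 0.8039) = 0.1961, running product = 0.1961
(1 - 0.8173) = 0.1827, running product = 0.0358
Product of (1-R_i) = 0.0358
R_sys = 1 - 0.0358 = 0.9642

0.9642


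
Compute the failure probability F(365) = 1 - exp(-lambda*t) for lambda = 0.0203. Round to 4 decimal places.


lambda = 0.0203, t = 365
lambda * t = 7.4095
exp(-7.4095) = 0.0006
F(t) = 1 - 0.0006
F(t) = 0.9994

0.9994


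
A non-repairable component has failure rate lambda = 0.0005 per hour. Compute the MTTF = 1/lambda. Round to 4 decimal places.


lambda = 0.0005
MTTF = 1 / 0.0005
MTTF = 2000.0

2000.0


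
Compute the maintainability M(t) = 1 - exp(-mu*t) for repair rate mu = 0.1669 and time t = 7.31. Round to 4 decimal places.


mu = 0.1669, t = 7.31
mu * t = 0.1669 * 7.31 = 1.22
exp(-1.22) = 0.2952
M(t) = 1 - 0.2952
M(t) = 0.7048

0.7048


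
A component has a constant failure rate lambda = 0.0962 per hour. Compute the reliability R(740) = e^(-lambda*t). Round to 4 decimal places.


lambda = 0.0962
t = 740
lambda * t = 71.188
R(t) = e^(-71.188)
R(t) = 0.0

0.0


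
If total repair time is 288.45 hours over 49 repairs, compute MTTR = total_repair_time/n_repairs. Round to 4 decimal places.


total_repair_time = 288.45
n_repairs = 49
MTTR = 288.45 / 49
MTTR = 5.8867

5.8867


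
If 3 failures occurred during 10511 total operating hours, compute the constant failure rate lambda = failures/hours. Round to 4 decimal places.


failures = 3
total_hours = 10511
lambda = 3 / 10511
lambda = 0.0003

0.0003


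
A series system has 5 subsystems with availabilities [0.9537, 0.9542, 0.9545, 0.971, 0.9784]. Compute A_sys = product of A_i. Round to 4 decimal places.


Subsystems: [0.9537, 0.9542, 0.9545, 0.971, 0.9784]
After subsystem 1 (A=0.9537): product = 0.9537
After subsystem 2 (A=0.9542): product = 0.91
After subsystem 3 (A=0.9545): product = 0.8686
After subsystem 4 (A=0.971): product = 0.8434
After subsystem 5 (A=0.9784): product = 0.8252
A_sys = 0.8252

0.8252


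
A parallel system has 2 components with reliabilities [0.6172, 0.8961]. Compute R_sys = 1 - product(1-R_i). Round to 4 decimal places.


Components: [0.6172, 0.8961]
(1 - 0.6172) = 0.3828, running product = 0.3828
(1 - 0.8961) = 0.1039, running product = 0.0398
Product of (1-R_i) = 0.0398
R_sys = 1 - 0.0398 = 0.9602

0.9602


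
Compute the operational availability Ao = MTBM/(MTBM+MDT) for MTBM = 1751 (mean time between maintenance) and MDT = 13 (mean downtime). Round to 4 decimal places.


MTBM = 1751
MDT = 13
MTBM + MDT = 1764
Ao = 1751 / 1764
Ao = 0.9926

0.9926


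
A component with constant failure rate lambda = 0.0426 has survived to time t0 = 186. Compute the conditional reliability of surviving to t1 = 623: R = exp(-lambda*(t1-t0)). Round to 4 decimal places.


lambda = 0.0426
t0 = 186, t1 = 623
t1 - t0 = 437
lambda * (t1-t0) = 0.0426 * 437 = 18.6162
R = exp(-18.6162)
R = 0.0

0.0


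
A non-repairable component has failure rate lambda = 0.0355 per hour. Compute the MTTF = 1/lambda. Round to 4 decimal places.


lambda = 0.0355
MTTF = 1 / 0.0355
MTTF = 28.169

28.169


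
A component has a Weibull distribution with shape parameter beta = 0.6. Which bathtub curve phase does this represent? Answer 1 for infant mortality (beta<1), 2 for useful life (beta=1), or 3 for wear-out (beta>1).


beta = 0.6
Compare beta to 1:
beta < 1 => infant mortality (phase 1)
beta = 1 => useful life (phase 2)
beta > 1 => wear-out (phase 3)
Since beta = 0.6, this is infant mortality (decreasing failure rate)
Phase = 1

1


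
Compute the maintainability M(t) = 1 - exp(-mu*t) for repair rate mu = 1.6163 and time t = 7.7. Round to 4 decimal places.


mu = 1.6163, t = 7.7
mu * t = 1.6163 * 7.7 = 12.4455
exp(-12.4455) = 0.0
M(t) = 1 - 0.0
M(t) = 1.0

1.0


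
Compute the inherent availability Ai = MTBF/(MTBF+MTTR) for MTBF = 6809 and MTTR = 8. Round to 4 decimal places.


MTBF = 6809
MTTR = 8
MTBF + MTTR = 6817
Ai = 6809 / 6817
Ai = 0.9988

0.9988


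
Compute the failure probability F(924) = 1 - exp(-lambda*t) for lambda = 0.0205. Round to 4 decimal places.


lambda = 0.0205, t = 924
lambda * t = 18.942
exp(-18.942) = 0.0
F(t) = 1 - 0.0
F(t) = 1.0

1.0


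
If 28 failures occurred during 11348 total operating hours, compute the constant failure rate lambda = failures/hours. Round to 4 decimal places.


failures = 28
total_hours = 11348
lambda = 28 / 11348
lambda = 0.0025

0.0025


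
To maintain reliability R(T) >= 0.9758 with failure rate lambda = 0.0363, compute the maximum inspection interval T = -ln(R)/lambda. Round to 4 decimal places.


R_target = 0.9758
lambda = 0.0363
-ln(0.9758) = 0.0245
T = 0.0245 / 0.0363
T = 0.6749

0.6749


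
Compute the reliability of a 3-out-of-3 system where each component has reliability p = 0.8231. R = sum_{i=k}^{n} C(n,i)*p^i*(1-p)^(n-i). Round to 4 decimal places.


k = 3, n = 3, p = 0.8231
i=3: C(3,3)=1 * 0.8231^3 * 0.1769^0 = 0.5576
R = sum of terms = 0.5576

0.5576


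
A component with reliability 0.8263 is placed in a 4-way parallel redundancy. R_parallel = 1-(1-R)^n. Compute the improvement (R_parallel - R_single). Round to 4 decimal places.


R_single = 0.8263, n = 4
1 - R_single = 0.1737
(1 - R_single)^n = 0.1737^4 = 0.0009
R_parallel = 1 - 0.0009 = 0.9991
Improvement = 0.9991 - 0.8263
Improvement = 0.1728

0.1728
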